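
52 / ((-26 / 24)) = -48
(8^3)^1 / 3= 512 / 3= 170.67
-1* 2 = -2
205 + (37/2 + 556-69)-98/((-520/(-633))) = 591.20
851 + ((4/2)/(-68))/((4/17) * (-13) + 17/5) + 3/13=641763/754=851.14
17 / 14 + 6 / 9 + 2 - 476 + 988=21667 / 42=515.88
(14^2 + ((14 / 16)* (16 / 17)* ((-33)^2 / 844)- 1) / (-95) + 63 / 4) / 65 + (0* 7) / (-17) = 288627057 / 88598900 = 3.26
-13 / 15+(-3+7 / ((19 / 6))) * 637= -143572 / 285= -503.76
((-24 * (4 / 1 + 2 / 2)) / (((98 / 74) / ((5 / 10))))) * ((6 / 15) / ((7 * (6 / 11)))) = -1628 / 343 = -4.75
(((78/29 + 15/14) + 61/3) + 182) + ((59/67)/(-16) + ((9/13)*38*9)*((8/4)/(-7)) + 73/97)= 16364109503/117605904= 139.14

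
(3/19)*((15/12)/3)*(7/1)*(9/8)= 315/608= 0.52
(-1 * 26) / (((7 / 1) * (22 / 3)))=-39 / 77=-0.51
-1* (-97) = 97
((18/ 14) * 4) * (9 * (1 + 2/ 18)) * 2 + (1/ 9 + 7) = 6928/ 63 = 109.97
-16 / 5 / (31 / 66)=-1056 / 155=-6.81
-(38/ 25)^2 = -1444/ 625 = -2.31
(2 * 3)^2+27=63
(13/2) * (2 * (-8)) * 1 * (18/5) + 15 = -1797/5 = -359.40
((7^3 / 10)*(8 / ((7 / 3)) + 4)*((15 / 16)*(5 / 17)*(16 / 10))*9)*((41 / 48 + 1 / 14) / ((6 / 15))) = 1273545 / 544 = 2341.08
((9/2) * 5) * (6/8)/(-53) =-135/424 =-0.32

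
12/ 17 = 0.71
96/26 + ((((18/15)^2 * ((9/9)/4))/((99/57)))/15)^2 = 90754693/24578125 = 3.69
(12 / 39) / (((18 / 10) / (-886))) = -151.45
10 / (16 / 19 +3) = 190 / 73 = 2.60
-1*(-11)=11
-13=-13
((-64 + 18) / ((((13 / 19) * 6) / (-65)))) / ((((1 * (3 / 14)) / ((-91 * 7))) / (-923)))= 17985421090 / 9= 1998380121.11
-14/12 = -7/6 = -1.17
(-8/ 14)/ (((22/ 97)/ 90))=-17460/ 77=-226.75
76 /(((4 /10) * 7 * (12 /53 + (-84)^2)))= 1007 /261786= 0.00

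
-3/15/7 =-0.03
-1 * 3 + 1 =-2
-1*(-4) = 4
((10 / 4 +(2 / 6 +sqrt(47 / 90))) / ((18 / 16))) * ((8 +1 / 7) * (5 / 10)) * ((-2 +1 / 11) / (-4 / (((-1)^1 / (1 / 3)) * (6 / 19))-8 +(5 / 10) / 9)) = 228 * sqrt(470) / 3685 +3876 / 737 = 6.60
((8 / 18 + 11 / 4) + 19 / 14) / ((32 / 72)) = 1147 / 112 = 10.24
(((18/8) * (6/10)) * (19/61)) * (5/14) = 513/3416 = 0.15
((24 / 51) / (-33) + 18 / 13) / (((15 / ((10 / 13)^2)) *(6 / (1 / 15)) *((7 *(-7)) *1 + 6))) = -19988 / 1430952237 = -0.00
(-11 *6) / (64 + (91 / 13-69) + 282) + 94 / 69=11071 / 9798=1.13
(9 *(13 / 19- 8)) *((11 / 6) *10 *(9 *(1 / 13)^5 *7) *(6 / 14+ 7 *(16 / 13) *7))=-1140855705 / 91709371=-12.44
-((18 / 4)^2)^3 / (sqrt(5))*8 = -29708.46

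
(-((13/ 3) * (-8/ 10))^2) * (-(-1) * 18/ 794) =-2704/ 9925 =-0.27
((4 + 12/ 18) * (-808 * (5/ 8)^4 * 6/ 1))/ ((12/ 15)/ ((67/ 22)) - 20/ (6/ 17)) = 63440625/ 1036544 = 61.20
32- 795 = -763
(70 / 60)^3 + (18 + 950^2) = 194944231 / 216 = 902519.59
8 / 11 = 0.73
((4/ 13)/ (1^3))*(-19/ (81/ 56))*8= -34048/ 1053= -32.33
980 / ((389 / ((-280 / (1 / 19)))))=-5213600 / 389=-13402.57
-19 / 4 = -4.75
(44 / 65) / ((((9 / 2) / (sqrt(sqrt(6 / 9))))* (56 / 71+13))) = 568* 2^(1 / 4)* 3^(3 / 4) / 156195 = 0.01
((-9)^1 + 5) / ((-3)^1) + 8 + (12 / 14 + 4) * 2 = 400 / 21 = 19.05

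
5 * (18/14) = 45/7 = 6.43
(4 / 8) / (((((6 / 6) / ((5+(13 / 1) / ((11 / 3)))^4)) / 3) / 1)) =117112344 / 14641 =7998.93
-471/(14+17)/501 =-157/5177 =-0.03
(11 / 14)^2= 121 / 196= 0.62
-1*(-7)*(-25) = -175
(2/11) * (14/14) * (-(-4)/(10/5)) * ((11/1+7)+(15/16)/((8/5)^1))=2379/352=6.76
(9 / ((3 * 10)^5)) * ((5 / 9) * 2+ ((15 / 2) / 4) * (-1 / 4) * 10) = -103 / 77760000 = -0.00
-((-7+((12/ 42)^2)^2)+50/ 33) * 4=1736212/ 79233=21.91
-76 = -76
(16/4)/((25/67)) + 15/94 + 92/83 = 2338261/195050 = 11.99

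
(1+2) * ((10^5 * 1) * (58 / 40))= 435000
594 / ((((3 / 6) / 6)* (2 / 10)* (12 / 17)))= 50490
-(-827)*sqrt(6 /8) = 827*sqrt(3) /2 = 716.20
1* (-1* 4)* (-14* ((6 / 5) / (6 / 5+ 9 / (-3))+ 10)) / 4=392 / 3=130.67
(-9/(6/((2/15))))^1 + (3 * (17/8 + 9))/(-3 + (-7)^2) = 967/1840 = 0.53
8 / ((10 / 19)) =76 / 5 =15.20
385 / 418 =35 / 38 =0.92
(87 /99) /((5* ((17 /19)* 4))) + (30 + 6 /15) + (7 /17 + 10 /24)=58489 /1870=31.28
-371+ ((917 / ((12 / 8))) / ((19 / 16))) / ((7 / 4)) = -4379 / 57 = -76.82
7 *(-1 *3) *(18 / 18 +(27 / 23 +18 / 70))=-5871 / 115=-51.05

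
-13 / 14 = -0.93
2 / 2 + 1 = 2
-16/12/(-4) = 1/3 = 0.33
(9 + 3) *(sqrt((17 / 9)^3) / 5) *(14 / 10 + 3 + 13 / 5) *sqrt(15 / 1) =476 *sqrt(255) / 45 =168.91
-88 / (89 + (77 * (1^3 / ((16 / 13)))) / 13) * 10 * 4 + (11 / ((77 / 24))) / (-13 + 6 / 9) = -14694952 / 388759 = -37.80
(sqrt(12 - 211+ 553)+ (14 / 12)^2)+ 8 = 337 / 36+ sqrt(354) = 28.18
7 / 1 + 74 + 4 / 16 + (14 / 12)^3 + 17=21565 / 216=99.84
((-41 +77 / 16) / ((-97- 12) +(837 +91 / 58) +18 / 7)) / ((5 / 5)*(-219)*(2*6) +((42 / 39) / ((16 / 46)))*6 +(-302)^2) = -509327 / 912934512388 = -0.00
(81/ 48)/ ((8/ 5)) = 135/ 128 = 1.05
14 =14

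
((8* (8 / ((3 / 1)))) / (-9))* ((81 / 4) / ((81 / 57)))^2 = -1444 / 3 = -481.33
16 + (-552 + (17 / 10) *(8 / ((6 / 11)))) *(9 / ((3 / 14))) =-110604 / 5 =-22120.80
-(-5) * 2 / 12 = 5 / 6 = 0.83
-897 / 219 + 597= 43282 / 73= 592.90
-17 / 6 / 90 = -17 / 540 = -0.03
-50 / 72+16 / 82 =-737 / 1476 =-0.50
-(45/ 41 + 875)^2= -1290246400/ 1681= -767546.94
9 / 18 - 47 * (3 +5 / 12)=-1921 / 12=-160.08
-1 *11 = -11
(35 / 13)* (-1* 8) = -280 / 13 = -21.54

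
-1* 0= 0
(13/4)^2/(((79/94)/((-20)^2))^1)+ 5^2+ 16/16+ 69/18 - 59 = 2369075/474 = 4998.05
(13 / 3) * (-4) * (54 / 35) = -936 / 35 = -26.74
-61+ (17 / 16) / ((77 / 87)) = -73673 / 1232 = -59.80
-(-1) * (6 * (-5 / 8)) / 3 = -5 / 4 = -1.25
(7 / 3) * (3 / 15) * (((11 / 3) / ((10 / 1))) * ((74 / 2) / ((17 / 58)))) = 21.60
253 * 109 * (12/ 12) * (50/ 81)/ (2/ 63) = 536219.44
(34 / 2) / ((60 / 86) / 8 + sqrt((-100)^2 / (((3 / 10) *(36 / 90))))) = 0.06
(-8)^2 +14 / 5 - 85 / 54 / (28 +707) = 2651207 / 39690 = 66.80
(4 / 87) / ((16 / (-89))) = -89 / 348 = -0.26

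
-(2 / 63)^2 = -4 / 3969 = -0.00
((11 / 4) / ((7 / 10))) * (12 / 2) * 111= 18315 / 7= 2616.43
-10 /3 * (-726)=2420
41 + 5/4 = 169/4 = 42.25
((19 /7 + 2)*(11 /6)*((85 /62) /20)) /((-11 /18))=-0.97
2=2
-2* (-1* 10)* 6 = 120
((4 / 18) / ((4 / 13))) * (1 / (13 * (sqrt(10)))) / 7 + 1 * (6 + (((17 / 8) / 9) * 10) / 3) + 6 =sqrt(10) / 1260 + 1381 / 108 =12.79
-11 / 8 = -1.38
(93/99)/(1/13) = 403/33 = 12.21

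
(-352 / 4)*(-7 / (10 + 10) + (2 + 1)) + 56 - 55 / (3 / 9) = -1711 / 5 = -342.20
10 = 10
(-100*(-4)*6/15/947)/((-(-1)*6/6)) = 160/947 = 0.17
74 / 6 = 37 / 3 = 12.33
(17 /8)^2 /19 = 289 /1216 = 0.24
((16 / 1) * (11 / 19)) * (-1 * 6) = -1056 / 19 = -55.58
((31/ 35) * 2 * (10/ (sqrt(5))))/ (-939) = -124 * sqrt(5)/ 32865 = -0.01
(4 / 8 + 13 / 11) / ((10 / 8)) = 74 / 55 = 1.35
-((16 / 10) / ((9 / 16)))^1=-128 / 45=-2.84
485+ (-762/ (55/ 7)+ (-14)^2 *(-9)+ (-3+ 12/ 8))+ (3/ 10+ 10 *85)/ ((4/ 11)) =422771/ 440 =960.84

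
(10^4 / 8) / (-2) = -625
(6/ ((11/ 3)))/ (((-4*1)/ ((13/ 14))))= -117/ 308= -0.38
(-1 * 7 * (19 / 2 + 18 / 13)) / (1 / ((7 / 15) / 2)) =-13867 / 780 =-17.78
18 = 18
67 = 67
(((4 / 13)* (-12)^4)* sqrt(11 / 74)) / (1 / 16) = 663552* sqrt(814) / 481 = 39358.82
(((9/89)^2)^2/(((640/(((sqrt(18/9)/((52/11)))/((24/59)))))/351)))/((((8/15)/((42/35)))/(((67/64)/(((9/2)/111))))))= 285006671037* sqrt(2)/164475020247040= 0.00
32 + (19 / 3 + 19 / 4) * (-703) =-7759.58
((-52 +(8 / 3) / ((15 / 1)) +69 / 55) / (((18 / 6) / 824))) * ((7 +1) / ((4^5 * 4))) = -2578193 / 95040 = -27.13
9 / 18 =1 / 2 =0.50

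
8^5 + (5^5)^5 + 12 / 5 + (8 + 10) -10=1490116119384929517 / 5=298023223876985903.40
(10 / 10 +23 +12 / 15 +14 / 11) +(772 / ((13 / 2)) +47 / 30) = 628093 / 4290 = 146.41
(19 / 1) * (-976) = -18544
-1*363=-363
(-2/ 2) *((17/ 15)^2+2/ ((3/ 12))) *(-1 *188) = 392732/ 225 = 1745.48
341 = 341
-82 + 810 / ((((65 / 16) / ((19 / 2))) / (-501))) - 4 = -12337742 / 13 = -949057.08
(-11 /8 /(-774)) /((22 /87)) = 29 /4128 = 0.01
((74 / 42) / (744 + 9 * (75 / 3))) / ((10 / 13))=481 / 203490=0.00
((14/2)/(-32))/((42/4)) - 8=-385/48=-8.02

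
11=11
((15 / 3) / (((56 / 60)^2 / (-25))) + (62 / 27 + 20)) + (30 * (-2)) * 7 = -541.20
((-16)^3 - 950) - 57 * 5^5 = -183171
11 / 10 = 1.10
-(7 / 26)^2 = -49 / 676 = -0.07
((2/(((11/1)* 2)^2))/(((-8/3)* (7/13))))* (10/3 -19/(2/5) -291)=26143/27104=0.96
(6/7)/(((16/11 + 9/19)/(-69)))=-86526/2821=-30.67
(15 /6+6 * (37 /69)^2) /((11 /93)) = 415741 /11638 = 35.72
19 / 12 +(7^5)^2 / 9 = 1129901053 / 36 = 31386140.36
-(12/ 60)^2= -1/ 25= -0.04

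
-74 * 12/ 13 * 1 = -68.31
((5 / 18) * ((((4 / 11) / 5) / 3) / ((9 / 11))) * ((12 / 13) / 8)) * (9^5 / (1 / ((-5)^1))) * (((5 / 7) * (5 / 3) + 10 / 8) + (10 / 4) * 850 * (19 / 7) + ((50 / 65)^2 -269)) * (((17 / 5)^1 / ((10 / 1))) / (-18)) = 35850112839 / 1230320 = 29138.85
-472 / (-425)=472 / 425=1.11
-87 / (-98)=87 / 98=0.89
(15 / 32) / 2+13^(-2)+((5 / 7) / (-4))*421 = -5673727 / 75712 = -74.94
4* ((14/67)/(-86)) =-28/2881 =-0.01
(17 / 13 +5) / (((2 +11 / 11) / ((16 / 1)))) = 1312 / 39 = 33.64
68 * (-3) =-204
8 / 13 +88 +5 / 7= 8129 / 91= 89.33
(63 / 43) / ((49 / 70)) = 90 / 43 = 2.09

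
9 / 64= 0.14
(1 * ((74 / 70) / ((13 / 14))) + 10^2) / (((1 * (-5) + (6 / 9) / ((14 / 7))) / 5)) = -9861 / 91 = -108.36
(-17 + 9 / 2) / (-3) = 25 / 6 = 4.17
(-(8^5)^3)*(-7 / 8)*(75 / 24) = 96207267430400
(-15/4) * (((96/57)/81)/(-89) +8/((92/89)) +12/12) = -32.77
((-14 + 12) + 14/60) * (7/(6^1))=-371/180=-2.06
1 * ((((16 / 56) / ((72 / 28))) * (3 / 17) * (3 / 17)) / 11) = 1 / 3179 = 0.00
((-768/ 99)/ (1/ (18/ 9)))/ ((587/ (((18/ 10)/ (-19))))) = 1536/ 613415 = 0.00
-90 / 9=-10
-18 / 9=-2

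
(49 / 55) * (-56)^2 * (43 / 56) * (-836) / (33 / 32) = -1739130.57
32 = 32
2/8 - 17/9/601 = 5341/21636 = 0.25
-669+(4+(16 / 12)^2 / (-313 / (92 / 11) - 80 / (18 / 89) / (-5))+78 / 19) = -433402001 / 655823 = -660.85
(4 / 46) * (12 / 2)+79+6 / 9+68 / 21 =40295 / 483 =83.43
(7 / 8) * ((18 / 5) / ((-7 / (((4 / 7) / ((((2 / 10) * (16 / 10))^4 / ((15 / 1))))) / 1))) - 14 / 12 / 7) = -31653169 / 86016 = -367.99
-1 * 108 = -108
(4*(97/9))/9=388/81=4.79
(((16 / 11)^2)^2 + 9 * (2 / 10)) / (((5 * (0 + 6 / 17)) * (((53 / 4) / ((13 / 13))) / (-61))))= -952897226 / 58197975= -16.37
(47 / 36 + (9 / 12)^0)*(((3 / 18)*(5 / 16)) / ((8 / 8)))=415 / 3456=0.12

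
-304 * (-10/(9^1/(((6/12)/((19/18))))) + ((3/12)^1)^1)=84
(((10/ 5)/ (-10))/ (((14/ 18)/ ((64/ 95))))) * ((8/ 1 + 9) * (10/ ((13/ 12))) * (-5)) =235008/ 1729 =135.92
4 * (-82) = -328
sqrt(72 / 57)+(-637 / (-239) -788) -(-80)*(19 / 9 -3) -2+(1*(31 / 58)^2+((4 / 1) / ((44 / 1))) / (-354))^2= -2933541317330169019 / 3417594432526032+2*sqrt(114) / 19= -857.24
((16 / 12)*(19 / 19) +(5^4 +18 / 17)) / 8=31997 / 408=78.42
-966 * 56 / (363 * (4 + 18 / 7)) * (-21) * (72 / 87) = 1382976 / 3509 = 394.12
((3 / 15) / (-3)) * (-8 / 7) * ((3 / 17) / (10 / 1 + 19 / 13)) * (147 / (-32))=-273 / 50660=-0.01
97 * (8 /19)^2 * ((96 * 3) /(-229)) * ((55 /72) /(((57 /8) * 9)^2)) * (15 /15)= -87408640 /21755918061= -0.00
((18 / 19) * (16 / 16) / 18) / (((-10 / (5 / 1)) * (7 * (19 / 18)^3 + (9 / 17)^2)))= -0.00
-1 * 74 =-74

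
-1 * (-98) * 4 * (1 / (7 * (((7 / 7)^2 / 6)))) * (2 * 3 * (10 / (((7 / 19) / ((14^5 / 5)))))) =5885945856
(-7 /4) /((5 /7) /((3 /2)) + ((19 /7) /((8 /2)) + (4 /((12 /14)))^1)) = -49 /163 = -0.30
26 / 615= 0.04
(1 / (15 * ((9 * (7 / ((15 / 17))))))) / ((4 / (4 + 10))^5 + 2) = 2401 / 5147838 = 0.00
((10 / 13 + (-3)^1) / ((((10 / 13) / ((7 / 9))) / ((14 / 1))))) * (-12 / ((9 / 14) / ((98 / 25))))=7798448 / 3375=2310.65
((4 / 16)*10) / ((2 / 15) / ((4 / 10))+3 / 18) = 5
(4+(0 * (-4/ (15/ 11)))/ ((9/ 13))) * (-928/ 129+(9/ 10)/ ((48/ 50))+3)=-6721/ 516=-13.03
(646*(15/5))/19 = 102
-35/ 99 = -0.35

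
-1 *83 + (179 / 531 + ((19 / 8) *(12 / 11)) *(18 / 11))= -5038771 / 64251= -78.42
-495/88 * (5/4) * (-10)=1125/16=70.31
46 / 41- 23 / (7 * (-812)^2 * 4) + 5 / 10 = 1227697585 / 756926912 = 1.62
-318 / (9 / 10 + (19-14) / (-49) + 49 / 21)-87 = -867921 / 4603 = -188.56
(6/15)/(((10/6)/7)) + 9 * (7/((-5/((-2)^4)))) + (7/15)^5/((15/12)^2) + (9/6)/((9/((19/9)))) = -7576815301/37968750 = -199.55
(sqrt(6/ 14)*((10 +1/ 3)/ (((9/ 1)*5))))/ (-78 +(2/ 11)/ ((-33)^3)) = -453871*sqrt(21)/ 1079188180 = -0.00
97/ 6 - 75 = -353/ 6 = -58.83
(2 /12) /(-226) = -1 /1356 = -0.00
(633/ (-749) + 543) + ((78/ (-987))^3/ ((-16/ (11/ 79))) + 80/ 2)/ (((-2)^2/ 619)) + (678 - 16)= 17806441270212319/ 2408177807336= 7394.16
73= 73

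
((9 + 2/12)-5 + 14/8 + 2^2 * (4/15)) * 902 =6298.97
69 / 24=23 / 8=2.88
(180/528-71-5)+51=-1085/44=-24.66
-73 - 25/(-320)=-4667/64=-72.92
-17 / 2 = -8.50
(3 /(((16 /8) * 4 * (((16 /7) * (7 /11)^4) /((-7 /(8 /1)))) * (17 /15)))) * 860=-141651675 /213248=-664.26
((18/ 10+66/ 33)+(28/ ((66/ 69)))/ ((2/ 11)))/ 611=824/ 3055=0.27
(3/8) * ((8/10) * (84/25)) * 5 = 126/25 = 5.04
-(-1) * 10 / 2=5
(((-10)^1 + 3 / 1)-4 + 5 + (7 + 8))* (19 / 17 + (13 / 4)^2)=28593 / 272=105.12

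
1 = 1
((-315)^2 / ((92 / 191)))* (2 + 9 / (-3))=-18951975 / 92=-205999.73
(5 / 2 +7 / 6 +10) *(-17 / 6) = -697 / 18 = -38.72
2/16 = 1/8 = 0.12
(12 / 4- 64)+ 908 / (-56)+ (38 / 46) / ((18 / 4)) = -77.03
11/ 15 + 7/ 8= 193/ 120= 1.61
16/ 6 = 8/ 3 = 2.67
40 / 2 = 20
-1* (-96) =96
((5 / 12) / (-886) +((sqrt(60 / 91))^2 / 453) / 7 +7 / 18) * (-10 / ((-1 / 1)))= 5961493315 / 1533990276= 3.89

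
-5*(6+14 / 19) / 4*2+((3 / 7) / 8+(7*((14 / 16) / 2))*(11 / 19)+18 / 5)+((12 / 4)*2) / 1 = -57621 / 10640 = -5.42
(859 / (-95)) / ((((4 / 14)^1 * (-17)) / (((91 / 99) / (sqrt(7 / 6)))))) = 78169 * sqrt(42) / 319770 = 1.58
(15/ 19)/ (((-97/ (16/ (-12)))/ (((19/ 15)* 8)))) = 32/ 291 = 0.11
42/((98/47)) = 141/7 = 20.14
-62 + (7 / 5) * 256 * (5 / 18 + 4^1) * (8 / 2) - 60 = 270478 / 45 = 6010.62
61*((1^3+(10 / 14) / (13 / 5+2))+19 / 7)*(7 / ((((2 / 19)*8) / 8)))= 722057 / 46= 15696.89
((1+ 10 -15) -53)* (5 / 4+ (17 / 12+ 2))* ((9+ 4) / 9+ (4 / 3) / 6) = -1330 / 3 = -443.33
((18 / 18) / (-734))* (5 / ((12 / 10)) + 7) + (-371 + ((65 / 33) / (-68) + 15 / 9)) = -76050028 / 205887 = -369.38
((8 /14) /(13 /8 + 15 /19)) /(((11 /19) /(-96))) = -1108992 /28259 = -39.24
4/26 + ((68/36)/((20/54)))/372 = 2701/16120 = 0.17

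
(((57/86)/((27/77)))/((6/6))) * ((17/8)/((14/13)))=46189/12384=3.73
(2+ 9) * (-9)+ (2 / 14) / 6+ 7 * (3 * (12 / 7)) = -2645 / 42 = -62.98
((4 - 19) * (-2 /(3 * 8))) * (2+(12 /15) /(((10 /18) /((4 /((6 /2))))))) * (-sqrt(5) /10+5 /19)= 0.19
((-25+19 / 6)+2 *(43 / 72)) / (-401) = 743 / 14436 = 0.05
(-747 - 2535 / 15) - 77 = -993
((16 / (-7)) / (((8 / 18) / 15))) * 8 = -4320 / 7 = -617.14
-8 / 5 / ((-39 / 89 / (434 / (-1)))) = -1584.66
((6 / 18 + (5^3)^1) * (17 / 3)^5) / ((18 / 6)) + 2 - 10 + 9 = 244109.93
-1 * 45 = -45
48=48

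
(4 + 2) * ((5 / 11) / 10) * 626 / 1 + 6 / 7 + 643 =62723 / 77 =814.58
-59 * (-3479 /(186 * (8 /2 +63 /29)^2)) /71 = 2431331 /5959626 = 0.41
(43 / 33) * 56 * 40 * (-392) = -37757440 / 33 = -1144164.85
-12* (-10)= 120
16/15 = 1.07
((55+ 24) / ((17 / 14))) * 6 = 6636 / 17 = 390.35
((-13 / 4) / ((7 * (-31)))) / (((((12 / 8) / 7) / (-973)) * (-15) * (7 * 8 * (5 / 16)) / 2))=3614 / 6975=0.52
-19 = -19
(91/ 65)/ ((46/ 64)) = 224/ 115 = 1.95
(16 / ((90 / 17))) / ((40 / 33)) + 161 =12262 / 75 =163.49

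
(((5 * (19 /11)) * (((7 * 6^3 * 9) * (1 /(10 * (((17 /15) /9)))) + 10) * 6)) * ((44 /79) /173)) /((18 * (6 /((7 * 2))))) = 489115480 /2091051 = 233.91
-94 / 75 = -1.25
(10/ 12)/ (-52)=-5/ 312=-0.02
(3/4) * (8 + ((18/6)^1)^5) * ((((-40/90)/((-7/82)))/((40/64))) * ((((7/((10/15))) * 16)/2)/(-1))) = -658624/5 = -131724.80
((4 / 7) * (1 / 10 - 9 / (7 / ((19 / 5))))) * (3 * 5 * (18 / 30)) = -1206 / 49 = -24.61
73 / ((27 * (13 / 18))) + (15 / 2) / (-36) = 1103 / 312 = 3.54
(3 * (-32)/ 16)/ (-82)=3/ 41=0.07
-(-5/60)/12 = 1/144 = 0.01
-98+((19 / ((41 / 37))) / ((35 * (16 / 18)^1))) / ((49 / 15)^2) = -539959493 / 5512696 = -97.95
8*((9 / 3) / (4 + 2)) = 4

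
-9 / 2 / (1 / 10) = -45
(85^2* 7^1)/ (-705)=-10115/ 141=-71.74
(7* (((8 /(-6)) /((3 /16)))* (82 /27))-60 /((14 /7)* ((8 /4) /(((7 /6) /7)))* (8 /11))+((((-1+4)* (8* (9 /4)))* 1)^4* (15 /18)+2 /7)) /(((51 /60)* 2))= 4168073.92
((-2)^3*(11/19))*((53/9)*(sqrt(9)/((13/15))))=-23320/247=-94.41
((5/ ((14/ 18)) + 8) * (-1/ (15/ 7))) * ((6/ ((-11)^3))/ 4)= 101/ 13310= 0.01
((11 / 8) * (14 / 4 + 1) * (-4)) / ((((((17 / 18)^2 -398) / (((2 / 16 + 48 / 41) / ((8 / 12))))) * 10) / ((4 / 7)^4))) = 16358760 / 12665714383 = 0.00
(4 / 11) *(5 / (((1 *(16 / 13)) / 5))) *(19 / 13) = 475 / 44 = 10.80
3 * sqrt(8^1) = 6 * sqrt(2) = 8.49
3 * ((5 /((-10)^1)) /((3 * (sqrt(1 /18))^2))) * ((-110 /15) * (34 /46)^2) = 19074 /529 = 36.06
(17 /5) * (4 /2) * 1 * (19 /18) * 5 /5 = 323 /45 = 7.18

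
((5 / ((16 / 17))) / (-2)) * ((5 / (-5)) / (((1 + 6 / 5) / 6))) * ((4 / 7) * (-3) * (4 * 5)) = -248.38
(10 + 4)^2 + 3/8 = 1571/8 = 196.38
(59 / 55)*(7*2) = 15.02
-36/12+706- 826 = -123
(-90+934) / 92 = 211 / 23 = 9.17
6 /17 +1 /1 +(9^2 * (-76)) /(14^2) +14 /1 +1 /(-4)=-54329 /3332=-16.31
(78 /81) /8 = 13 /108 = 0.12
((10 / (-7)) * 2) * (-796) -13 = 15829 / 7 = 2261.29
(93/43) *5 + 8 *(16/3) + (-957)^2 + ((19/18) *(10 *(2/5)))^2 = 3190150432/3483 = 915920.31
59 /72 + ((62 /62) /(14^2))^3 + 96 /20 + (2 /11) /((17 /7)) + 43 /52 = 5371498620011 /823693590720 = 6.52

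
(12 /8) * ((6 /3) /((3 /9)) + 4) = 15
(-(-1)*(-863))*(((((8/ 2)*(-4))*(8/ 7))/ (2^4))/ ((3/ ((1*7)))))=6904/ 3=2301.33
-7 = -7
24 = 24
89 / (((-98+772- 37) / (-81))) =-7209 / 637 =-11.32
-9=-9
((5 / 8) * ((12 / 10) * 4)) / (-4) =-3 / 4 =-0.75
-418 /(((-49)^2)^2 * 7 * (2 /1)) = -209 /40353607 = -0.00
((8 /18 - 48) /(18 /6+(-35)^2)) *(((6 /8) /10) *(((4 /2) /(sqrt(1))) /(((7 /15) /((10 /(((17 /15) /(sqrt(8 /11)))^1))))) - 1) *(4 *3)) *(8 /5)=428 /7675 - 154080 *sqrt(22) /401863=-1.74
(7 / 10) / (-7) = -1 / 10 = -0.10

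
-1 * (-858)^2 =-736164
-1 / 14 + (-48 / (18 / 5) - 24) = -1571 / 42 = -37.40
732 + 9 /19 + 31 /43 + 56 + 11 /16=10325339 /13072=789.88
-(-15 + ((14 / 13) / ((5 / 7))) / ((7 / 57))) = 177 / 65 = 2.72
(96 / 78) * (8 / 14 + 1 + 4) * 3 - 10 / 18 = 1261 / 63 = 20.02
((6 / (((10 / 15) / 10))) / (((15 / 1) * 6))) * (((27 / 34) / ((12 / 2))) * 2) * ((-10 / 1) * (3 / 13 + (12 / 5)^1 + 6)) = -297 / 13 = -22.85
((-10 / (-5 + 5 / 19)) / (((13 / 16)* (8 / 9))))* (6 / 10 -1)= -76 / 65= -1.17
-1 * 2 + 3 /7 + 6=4.43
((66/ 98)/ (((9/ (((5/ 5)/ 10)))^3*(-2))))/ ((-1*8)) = 11/ 190512000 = 0.00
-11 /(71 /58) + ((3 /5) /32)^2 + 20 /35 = -107054727 /12723200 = -8.41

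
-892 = -892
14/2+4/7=53/7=7.57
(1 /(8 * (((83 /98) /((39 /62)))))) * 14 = 1.30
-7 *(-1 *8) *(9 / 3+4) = 392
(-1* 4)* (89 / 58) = -178 / 29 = -6.14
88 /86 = 44 /43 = 1.02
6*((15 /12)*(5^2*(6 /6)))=375 /2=187.50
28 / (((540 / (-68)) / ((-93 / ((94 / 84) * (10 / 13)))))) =1342796 / 3525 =380.94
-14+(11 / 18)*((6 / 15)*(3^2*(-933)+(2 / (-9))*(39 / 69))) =-3850133 / 1863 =-2066.63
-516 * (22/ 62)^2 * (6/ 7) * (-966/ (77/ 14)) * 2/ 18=1044384/ 961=1086.77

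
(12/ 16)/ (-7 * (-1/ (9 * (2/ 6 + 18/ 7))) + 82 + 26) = 549/ 79252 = 0.01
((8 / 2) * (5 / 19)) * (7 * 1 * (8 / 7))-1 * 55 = -46.58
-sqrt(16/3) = -4*sqrt(3)/3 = -2.31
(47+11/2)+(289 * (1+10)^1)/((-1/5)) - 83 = -31851/2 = -15925.50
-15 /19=-0.79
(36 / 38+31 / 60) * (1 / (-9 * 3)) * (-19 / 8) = 1669 / 12960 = 0.13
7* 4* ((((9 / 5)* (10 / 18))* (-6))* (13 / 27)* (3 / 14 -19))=13676 / 9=1519.56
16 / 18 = 8 / 9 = 0.89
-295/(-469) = 295/469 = 0.63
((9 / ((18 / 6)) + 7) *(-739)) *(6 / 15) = -2956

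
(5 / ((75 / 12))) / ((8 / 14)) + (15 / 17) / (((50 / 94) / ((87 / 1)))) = 12386 / 85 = 145.72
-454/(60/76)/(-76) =227/30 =7.57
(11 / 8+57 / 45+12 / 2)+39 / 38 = 9.67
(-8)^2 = 64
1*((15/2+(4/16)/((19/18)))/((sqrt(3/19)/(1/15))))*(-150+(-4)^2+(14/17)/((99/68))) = -129458*sqrt(57)/5643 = -173.20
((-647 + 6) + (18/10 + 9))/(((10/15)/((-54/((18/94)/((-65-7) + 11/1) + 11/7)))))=5122230939/157370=32548.97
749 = 749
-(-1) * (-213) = -213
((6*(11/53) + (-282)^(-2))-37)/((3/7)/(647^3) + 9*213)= -0.02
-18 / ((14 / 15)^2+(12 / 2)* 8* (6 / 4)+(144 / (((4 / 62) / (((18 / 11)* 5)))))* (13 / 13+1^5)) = -0.00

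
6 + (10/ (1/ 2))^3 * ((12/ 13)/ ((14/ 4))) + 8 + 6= 193820/ 91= 2129.89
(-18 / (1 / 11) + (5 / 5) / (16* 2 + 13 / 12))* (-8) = 628752 / 397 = 1583.76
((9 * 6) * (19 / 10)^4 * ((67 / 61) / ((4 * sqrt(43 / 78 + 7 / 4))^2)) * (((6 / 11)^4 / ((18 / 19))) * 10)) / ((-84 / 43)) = -22535172610821 / 2244362813000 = -10.04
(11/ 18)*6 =11/ 3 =3.67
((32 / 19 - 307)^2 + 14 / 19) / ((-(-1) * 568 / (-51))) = -1716245217 / 205048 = -8369.97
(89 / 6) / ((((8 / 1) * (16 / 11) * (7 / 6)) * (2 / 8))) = 979 / 224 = 4.37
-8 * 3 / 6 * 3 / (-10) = 6 / 5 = 1.20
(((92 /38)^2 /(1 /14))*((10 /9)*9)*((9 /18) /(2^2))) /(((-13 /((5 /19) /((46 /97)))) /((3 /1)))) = -1171275 /89167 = -13.14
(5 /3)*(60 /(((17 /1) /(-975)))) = -5735.29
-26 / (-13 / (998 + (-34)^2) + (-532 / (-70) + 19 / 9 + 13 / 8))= -3360240 / 1464299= -2.29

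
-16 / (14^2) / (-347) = 4 / 17003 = 0.00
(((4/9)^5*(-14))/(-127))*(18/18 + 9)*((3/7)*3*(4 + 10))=286720/833247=0.34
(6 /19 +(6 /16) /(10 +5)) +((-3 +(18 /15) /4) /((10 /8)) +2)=687 /3800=0.18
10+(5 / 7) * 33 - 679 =-4518 / 7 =-645.43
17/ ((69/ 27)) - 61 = -1250/ 23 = -54.35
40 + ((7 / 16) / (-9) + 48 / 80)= 29197 / 720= 40.55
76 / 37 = 2.05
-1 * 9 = -9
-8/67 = -0.12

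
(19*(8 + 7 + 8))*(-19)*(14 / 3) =-38747.33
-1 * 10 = -10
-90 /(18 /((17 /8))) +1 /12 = -253 /24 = -10.54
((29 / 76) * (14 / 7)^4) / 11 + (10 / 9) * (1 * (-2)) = -3136 / 1881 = -1.67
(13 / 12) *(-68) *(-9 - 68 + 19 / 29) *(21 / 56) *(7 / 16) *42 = 35963109 / 928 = 38753.35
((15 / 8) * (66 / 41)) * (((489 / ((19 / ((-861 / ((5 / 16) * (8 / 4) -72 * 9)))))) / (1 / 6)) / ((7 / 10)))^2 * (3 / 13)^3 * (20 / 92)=339629601278880000 / 489279383911331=694.14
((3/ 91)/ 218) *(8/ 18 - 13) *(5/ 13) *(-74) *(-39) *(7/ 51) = -20905/ 72267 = -0.29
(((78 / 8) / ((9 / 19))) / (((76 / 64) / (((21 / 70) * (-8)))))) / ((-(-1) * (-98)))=104 / 245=0.42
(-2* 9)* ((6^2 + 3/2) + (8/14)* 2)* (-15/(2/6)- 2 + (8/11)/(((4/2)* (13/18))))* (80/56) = 323739810/7007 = 46202.34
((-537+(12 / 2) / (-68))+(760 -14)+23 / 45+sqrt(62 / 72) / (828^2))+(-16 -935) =-1134613 / 1530+sqrt(31) / 4113504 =-741.58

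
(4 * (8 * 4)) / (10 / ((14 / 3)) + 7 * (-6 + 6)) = 896 / 15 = 59.73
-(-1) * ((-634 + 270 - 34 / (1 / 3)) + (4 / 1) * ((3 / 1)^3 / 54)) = -464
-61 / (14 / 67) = -4087 / 14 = -291.93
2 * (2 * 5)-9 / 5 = 91 / 5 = 18.20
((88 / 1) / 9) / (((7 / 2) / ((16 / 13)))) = 2816 / 819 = 3.44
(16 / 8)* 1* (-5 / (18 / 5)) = -25 / 9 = -2.78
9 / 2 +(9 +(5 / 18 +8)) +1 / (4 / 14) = 455 / 18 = 25.28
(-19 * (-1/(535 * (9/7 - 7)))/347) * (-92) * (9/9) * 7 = 21413/1856450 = 0.01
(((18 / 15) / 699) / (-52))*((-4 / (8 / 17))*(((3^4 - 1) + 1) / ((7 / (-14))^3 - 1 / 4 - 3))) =-102 / 15145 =-0.01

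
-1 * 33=-33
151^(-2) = 1 /22801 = 0.00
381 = 381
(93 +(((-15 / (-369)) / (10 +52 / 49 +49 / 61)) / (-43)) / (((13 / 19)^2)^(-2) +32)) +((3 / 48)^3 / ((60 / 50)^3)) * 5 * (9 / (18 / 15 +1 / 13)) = 49544711597102274343957 / 532710326680512528384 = 93.00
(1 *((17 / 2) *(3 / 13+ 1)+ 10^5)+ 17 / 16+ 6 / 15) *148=3848458837 / 260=14801764.76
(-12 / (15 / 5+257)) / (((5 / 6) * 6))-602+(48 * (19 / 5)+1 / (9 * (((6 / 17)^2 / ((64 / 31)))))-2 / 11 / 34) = -63754689236 / 152606025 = -417.77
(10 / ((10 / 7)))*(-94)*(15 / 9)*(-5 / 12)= 8225 / 18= 456.94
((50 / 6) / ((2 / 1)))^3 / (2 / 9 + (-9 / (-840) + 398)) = 546875 / 3010641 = 0.18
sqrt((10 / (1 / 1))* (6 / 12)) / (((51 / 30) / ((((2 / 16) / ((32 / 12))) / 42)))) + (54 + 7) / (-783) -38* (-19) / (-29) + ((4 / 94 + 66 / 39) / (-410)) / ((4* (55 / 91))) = -24.97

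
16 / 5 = 3.20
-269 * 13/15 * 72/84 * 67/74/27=-234299/34965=-6.70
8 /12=2 /3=0.67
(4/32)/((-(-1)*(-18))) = -1/144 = -0.01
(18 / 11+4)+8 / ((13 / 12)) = 1862 / 143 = 13.02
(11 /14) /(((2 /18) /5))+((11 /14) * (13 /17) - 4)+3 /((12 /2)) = 7725 /238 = 32.46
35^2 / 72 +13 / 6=1381 / 72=19.18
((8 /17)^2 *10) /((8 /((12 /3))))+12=13.11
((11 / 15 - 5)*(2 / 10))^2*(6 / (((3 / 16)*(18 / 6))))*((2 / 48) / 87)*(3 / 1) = 16384 / 1468125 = 0.01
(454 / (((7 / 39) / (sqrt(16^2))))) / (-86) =-141648 / 301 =-470.59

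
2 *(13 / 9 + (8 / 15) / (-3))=38 / 15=2.53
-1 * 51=-51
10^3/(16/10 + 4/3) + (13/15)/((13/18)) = 18816/55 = 342.11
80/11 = 7.27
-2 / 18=-1 / 9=-0.11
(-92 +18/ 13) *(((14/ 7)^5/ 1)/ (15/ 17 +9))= -80104/ 273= -293.42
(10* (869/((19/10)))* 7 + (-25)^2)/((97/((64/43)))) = 39691200/79249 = 500.84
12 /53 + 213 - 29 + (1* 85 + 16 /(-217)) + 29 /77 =34098422 /126511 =269.53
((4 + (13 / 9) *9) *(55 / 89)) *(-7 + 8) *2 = 1870 / 89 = 21.01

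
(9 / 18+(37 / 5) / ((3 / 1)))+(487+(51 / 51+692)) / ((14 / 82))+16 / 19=27591797 / 3990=6915.24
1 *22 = 22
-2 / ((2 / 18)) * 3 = -54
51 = 51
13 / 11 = 1.18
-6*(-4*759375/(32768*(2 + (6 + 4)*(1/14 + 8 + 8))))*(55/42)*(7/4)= 292359375/37322752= 7.83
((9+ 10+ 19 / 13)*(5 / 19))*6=420 / 13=32.31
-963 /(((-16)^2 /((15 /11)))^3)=-3250125 /22330474496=-0.00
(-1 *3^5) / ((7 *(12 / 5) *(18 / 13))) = -585 / 56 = -10.45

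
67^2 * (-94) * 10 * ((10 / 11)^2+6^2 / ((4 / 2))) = -9612385480 / 121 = -79441202.31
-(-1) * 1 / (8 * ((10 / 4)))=1 / 20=0.05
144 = 144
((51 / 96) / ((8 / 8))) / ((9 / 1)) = 17 / 288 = 0.06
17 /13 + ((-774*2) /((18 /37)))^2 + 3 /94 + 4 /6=37118711939 /3666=10125126.01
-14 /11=-1.27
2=2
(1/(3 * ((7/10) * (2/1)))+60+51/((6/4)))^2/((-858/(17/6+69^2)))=-111943633103/2270268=-49308.55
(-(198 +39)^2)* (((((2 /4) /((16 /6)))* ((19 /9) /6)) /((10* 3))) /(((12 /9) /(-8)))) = 118579 /160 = 741.12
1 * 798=798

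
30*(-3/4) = -45/2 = -22.50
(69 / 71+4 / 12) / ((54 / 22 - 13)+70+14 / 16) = 24464 / 1130817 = 0.02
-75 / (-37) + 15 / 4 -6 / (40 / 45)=-36 / 37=-0.97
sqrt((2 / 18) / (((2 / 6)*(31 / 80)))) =0.93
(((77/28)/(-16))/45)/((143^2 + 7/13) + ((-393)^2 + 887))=-143/6581410560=-0.00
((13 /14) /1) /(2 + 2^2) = 0.15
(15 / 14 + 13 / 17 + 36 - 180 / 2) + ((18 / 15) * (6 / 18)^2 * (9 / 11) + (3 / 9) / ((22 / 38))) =-2021581 / 39270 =-51.48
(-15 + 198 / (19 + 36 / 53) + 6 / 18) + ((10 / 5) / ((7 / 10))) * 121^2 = 18696590 / 447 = 41826.82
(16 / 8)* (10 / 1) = 20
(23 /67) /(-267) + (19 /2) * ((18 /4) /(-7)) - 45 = -25599803 /500892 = -51.11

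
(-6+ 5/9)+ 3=-22/9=-2.44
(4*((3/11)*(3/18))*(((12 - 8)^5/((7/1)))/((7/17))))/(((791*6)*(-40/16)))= -0.01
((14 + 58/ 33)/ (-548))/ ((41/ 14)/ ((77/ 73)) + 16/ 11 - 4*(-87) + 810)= -2548/ 102987147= -0.00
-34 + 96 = 62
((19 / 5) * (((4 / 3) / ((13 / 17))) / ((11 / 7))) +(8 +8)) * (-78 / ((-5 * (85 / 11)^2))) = 954008 / 180625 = 5.28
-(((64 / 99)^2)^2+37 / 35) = -4141407797 / 3362086035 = -1.23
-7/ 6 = -1.17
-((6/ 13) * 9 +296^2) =-1139062/ 13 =-87620.15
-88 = -88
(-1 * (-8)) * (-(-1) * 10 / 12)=20 / 3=6.67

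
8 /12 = 2 /3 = 0.67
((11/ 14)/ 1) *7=11/ 2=5.50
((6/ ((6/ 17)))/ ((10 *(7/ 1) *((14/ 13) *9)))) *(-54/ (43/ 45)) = -5967/ 4214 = -1.42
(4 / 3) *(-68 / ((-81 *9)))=272 / 2187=0.12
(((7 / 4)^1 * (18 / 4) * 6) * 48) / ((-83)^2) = 2268 / 6889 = 0.33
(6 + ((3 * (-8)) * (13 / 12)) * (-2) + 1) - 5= 54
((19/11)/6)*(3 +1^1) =38/33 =1.15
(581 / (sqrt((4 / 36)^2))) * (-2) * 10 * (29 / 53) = -3032820 / 53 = -57223.02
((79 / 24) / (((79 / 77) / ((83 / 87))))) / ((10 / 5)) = 6391 / 4176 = 1.53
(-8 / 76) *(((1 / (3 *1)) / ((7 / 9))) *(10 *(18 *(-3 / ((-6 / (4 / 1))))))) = -2160 / 133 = -16.24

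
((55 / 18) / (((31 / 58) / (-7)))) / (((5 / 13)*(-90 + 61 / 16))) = 66352 / 54963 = 1.21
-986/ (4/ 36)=-8874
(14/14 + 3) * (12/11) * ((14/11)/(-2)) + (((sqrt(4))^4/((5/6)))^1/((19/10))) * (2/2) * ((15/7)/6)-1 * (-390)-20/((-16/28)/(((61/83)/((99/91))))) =4982616469/12021471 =414.48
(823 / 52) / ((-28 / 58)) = -23867 / 728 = -32.78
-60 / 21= -20 / 7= -2.86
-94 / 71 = -1.32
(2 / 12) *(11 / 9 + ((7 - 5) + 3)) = 28 / 27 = 1.04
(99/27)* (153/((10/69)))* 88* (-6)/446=-5109588/1115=-4582.59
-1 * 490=-490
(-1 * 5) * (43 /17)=-215 /17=-12.65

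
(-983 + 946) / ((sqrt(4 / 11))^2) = -407 / 4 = -101.75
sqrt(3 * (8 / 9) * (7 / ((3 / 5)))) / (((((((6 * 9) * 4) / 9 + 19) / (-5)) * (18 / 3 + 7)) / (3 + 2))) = -50 * sqrt(70) / 1677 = -0.25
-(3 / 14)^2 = -9 / 196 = -0.05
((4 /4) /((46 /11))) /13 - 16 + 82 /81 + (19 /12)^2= -4829197 /387504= -12.46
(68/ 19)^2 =4624/ 361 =12.81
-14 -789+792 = -11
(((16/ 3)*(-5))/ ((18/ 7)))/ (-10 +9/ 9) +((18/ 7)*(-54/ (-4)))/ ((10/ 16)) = 482192/ 8505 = 56.70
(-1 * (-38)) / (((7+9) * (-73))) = -19 / 584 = -0.03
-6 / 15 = -2 / 5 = -0.40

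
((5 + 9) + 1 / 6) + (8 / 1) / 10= 449 / 30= 14.97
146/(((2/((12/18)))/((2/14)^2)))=146/147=0.99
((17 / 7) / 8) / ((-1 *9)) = -17 / 504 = -0.03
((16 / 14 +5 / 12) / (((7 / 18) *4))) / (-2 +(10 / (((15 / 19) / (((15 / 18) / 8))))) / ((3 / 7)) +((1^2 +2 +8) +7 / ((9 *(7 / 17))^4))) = 18049311 / 218125709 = 0.08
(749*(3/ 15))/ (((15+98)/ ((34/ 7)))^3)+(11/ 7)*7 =3892812943/ 353509765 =11.01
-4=-4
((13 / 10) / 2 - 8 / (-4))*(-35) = -371 / 4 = -92.75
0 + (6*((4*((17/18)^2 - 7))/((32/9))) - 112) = -7355/48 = -153.23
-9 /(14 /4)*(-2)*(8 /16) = 18 /7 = 2.57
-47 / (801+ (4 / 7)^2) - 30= -1180253 / 39265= -30.06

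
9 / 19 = 0.47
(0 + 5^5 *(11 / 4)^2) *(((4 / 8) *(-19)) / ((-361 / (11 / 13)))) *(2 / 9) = 4159375 / 35568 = 116.94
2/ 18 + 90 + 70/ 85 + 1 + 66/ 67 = 92.92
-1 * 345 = -345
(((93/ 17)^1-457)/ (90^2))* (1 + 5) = -3838/ 11475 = -0.33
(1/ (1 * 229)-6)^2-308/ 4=-2152828/ 52441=-41.05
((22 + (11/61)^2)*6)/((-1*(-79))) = 491898/293959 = 1.67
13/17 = 0.76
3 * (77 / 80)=231 / 80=2.89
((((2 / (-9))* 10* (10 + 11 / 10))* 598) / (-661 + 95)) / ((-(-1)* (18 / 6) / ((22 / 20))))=121693 / 12735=9.56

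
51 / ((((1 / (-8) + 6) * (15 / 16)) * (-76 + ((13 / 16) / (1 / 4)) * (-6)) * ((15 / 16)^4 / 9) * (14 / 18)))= -285212672 / 196371875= -1.45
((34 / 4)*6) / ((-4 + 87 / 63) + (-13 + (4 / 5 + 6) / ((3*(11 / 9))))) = -58905 / 15898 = -3.71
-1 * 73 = -73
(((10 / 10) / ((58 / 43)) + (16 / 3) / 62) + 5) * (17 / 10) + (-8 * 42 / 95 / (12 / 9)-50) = -43808717 / 1024860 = -42.75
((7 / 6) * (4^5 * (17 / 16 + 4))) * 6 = 36288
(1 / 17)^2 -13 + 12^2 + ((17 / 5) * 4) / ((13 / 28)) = 3011156 / 18785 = 160.30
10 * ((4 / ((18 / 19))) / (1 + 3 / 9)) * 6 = 190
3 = 3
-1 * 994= -994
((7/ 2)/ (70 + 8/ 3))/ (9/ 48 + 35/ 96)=504/ 5777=0.09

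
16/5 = 3.20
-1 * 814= -814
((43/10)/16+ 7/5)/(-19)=-267/3040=-0.09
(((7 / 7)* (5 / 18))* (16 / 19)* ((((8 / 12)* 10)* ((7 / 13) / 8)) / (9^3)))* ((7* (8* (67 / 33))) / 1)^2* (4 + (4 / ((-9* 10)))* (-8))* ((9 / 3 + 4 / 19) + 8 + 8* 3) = 86141936276480 / 301780366173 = 285.45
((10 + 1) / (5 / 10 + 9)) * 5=110 / 19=5.79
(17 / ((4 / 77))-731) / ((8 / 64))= -3230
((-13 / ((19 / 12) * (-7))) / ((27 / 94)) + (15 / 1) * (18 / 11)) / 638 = 188479 / 4200273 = 0.04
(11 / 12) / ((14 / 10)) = 55 / 84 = 0.65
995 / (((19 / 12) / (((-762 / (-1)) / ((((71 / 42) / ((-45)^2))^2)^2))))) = 476054385078828764250000000 / 482821939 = 985983333865921871.98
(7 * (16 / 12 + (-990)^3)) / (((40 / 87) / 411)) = -60716217266817 / 10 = -6071621726681.70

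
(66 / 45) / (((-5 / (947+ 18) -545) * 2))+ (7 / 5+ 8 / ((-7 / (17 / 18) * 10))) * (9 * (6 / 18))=42795841 / 11044530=3.87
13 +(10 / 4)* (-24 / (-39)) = 189 / 13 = 14.54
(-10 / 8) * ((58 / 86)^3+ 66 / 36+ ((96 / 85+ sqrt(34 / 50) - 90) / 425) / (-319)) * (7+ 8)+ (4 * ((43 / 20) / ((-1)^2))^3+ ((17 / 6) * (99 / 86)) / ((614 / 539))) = 3 * sqrt(17) / 108460+ 11151438525592913 / 4500515519918000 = 2.48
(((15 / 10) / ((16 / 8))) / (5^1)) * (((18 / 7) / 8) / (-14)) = -27 / 7840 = -0.00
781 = 781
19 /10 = 1.90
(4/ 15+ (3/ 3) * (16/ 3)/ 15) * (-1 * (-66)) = 616/ 15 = 41.07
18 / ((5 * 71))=18 / 355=0.05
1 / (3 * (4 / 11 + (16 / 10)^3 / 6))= 1375 / 4316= 0.32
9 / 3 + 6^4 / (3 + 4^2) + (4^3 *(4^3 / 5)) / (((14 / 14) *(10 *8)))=38689 / 475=81.45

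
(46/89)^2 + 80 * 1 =635796/7921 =80.27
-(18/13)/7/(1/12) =-216/91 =-2.37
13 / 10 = 1.30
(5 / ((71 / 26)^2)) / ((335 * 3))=676 / 1013241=0.00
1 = 1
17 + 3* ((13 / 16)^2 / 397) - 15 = 203771 / 101632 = 2.00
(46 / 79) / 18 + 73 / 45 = 5882 / 3555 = 1.65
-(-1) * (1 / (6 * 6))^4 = 1 / 1679616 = 0.00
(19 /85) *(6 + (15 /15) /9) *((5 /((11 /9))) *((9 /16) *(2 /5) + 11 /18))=5719 /1224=4.67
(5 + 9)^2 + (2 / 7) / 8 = 196.04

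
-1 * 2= -2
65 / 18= 3.61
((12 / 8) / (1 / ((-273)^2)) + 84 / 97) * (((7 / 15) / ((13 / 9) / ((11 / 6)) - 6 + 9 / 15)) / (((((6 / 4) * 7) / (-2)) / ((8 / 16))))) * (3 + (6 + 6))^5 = 60387822928125 / 73817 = 818074737.91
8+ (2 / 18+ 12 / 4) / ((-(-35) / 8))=392 / 45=8.71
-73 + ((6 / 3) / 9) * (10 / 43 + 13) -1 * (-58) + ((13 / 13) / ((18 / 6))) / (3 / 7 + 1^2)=-45767 / 3870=-11.83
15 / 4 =3.75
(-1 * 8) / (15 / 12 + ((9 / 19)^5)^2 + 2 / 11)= -2158135322745952 / 386410592755107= -5.59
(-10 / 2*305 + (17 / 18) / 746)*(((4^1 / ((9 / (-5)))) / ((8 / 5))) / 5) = 102388415 / 241704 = 423.61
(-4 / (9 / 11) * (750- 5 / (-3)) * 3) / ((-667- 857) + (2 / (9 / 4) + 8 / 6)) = 24805 / 3424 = 7.24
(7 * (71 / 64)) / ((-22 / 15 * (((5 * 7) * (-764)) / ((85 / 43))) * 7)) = 18105 / 323789312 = 0.00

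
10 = 10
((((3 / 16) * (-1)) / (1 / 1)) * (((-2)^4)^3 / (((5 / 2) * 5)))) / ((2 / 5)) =-768 / 5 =-153.60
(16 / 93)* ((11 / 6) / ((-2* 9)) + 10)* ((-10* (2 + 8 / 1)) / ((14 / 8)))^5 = -43786240000000000 / 42202377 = -1037530184.61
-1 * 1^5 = -1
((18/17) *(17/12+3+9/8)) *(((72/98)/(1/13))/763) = 6669/90797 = 0.07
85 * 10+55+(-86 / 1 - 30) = 789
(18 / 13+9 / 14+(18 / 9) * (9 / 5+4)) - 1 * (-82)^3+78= 501828261 / 910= 551459.63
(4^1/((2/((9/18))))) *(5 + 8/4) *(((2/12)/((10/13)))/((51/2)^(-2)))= 986.21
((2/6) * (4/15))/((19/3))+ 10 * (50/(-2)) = -249.99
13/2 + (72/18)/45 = 593/90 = 6.59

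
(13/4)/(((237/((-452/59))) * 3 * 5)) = -0.01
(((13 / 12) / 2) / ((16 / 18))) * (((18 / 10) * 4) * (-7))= -30.71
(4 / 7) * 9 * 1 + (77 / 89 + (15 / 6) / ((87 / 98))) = 478276 / 54201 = 8.82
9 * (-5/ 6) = -15/ 2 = -7.50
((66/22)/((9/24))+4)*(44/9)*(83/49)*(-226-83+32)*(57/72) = -9610238/441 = -21791.92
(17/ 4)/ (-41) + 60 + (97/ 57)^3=1968829211/ 30371652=64.82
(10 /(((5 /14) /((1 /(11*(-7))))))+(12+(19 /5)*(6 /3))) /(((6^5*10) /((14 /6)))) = 3703 /6415200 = 0.00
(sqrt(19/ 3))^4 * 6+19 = 779/ 3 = 259.67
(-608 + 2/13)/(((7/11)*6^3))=-4829/1092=-4.42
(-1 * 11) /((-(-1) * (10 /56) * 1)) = -308 /5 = -61.60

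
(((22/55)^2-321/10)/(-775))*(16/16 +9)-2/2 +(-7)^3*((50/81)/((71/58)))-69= -242.55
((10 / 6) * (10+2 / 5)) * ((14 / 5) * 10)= 1456 / 3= 485.33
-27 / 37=-0.73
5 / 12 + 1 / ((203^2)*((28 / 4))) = 1442327 / 3461556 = 0.42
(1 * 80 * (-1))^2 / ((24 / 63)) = 16800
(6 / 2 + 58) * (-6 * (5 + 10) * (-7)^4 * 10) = -131814900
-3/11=-0.27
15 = 15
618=618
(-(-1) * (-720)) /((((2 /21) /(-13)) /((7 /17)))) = 687960 /17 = 40468.24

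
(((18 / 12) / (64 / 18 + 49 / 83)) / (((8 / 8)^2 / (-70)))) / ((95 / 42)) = -658854 / 58843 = -11.20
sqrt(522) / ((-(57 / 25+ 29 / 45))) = -7.81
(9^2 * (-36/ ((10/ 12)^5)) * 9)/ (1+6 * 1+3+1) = -204073344/ 34375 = -5936.68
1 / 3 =0.33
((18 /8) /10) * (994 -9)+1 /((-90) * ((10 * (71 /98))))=28323479 /127800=221.62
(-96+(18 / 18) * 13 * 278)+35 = 3553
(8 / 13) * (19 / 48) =19 / 78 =0.24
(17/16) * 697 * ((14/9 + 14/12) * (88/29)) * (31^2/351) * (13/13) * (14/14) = 6137533171/366444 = 16748.90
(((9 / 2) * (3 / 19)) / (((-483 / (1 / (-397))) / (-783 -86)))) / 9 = -869 / 2428846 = -0.00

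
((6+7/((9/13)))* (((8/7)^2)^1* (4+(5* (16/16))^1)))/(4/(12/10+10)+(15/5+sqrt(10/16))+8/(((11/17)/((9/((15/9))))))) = 110232108800/40808228811 -56144000* sqrt(10)/5829746973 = 2.67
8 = 8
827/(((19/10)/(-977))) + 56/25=-201993686/475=-425249.87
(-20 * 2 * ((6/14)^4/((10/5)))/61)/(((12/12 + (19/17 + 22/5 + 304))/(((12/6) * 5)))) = -229500/644281939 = -0.00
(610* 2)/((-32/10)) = -1525/4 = -381.25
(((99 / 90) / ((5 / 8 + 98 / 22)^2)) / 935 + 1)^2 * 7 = 50483051260276663 / 7211206839380625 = 7.00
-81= -81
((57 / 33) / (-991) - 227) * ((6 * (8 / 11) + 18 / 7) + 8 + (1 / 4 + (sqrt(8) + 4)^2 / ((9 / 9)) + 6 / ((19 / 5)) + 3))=-316874276211 / 31896326 - 39592736 * sqrt(2) / 10901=-15070.97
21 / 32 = 0.66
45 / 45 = 1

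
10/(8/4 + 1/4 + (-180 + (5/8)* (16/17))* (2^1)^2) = -0.01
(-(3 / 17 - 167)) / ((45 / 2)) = 5672 / 765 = 7.41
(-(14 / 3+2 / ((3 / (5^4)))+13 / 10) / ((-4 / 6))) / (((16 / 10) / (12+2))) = 88753 / 16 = 5547.06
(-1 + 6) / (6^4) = 0.00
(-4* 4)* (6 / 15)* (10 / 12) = -16 / 3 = -5.33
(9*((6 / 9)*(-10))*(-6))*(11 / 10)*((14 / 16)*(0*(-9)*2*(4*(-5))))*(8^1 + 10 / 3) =0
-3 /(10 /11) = -33 /10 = -3.30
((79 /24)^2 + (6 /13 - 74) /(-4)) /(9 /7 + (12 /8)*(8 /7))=218797 /22464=9.74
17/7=2.43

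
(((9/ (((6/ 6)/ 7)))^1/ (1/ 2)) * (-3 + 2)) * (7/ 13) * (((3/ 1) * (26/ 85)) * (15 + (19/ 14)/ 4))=-162351/ 170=-955.01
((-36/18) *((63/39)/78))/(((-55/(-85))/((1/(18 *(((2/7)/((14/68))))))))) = -343/133848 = -0.00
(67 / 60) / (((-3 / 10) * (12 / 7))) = -469 / 216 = -2.17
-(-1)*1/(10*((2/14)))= 7/10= 0.70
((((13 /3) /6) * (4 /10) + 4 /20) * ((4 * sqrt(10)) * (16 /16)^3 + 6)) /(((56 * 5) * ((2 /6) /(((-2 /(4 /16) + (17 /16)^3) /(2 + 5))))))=-20427 * sqrt(10) /1003520 - 61281 /2007040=-0.09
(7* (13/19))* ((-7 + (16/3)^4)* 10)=59121790/1539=38415.72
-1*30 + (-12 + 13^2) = 127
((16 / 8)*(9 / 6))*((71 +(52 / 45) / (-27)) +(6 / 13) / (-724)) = 405714733 / 1905930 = 212.87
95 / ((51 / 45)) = 1425 / 17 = 83.82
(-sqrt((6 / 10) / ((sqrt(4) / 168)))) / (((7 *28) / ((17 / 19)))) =-51 *sqrt(35) / 9310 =-0.03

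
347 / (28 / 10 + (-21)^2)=1735 / 2219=0.78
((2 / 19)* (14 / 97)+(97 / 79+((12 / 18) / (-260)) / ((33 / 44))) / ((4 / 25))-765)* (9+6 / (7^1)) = -1186895530937 / 158991924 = -7465.13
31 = 31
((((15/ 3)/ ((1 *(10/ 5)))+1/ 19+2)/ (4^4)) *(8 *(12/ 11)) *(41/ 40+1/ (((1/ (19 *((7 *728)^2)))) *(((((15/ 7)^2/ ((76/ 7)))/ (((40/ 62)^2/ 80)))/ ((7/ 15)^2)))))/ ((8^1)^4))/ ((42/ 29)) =516243476445010217/ 14926660632576000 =34.59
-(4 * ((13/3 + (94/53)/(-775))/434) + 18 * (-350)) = 168459830114/26739825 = 6299.96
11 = 11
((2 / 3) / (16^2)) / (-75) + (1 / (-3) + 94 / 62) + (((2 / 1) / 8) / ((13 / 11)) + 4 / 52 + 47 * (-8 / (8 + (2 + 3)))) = -318617203 / 11606400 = -27.45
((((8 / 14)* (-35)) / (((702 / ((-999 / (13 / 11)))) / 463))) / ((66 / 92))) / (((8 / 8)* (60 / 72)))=3152104 / 169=18651.50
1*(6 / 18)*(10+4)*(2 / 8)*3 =7 / 2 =3.50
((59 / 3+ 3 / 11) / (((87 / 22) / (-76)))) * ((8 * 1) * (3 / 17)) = -800128 / 1479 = -540.99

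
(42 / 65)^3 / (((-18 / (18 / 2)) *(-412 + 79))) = 4116 / 10161125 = 0.00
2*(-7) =-14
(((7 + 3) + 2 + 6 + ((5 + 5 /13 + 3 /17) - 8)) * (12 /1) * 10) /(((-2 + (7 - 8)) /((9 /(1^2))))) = -1238040 /221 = -5601.99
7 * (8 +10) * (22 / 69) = 924 / 23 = 40.17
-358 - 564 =-922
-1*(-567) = 567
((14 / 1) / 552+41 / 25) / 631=11491 / 4353900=0.00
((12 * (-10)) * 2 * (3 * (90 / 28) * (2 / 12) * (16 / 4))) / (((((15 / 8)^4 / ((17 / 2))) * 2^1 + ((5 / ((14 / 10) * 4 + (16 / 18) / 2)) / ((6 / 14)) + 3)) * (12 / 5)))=-8704000 / 106127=-82.01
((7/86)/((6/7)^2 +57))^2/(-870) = -117649/51497014279320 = -0.00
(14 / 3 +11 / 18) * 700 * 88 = 2926000 / 9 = 325111.11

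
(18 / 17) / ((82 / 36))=324 / 697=0.46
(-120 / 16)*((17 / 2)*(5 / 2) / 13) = -1275 / 104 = -12.26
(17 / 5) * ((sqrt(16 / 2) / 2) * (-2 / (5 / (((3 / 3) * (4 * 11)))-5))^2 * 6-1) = -17 / 5 + 789888 * sqrt(2) / 231125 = 1.43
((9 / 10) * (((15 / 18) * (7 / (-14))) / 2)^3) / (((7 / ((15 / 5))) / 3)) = -75 / 7168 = -0.01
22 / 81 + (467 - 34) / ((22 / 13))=456433 / 1782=256.14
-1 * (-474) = 474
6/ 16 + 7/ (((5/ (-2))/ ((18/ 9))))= -209/ 40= -5.22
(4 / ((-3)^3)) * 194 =-28.74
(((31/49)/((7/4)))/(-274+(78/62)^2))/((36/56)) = -238328/115450713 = -0.00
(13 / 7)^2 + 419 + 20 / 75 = 310696 / 735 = 422.72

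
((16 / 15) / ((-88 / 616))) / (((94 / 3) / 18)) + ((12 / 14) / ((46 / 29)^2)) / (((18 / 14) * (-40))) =-25634663 / 5967120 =-4.30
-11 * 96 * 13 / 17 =-13728 / 17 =-807.53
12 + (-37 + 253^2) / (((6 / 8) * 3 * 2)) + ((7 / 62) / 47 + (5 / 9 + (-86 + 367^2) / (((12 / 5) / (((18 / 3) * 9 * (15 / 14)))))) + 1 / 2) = 170947509523 / 52452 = 3259122.81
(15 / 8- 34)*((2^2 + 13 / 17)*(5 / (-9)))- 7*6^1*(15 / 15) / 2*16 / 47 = 497859 / 6392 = 77.89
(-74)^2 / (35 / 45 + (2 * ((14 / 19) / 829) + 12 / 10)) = 3881361420 / 1403099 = 2766.28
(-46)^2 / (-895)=-2116 / 895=-2.36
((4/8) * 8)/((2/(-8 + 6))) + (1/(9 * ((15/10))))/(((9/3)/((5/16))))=-2587/648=-3.99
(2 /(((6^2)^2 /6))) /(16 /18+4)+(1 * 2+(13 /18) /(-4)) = 2885 /1584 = 1.82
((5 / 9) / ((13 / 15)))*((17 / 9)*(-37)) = -15725 / 351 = -44.80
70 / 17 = 4.12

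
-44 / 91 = -0.48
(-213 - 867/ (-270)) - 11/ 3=-19211/ 90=-213.46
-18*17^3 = -88434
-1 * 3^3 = -27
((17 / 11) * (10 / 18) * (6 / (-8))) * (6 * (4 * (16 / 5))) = -544 / 11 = -49.45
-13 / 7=-1.86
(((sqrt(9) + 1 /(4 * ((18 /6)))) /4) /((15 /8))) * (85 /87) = 629 /1566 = 0.40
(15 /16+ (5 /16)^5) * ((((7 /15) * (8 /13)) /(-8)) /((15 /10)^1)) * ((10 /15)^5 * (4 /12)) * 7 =-9664417 /1397440512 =-0.01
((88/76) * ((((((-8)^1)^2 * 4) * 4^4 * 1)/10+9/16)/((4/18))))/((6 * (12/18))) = 51908967/6080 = 8537.66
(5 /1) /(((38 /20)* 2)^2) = 125 /361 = 0.35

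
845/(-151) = -845/151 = -5.60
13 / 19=0.68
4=4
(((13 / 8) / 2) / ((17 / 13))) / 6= 169 / 1632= 0.10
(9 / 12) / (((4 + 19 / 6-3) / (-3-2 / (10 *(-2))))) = -261 / 500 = -0.52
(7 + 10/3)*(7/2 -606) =-37355/6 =-6225.83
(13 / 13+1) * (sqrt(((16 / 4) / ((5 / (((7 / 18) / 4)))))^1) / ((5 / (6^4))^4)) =940369969152 * sqrt(70) / 3125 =2517663882.70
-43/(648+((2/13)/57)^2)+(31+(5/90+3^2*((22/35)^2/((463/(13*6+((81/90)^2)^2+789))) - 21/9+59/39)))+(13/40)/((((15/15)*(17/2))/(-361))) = 242977645744547833739/14756874557351062500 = 16.47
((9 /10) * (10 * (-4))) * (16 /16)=-36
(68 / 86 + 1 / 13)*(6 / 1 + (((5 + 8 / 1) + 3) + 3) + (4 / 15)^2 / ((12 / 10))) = 328151 / 15093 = 21.74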